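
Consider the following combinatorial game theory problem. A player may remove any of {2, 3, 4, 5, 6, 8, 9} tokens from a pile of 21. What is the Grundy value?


The subtraction set is S = {2, 3, 4, 5, 6, 8, 9}.
G(k) = mex{ G(k - s) : s in S, s <= k }. We compute iteratively: G(0) = 0.
G(1) = mex({}) = 0
G(2) = mex({0}) = 1
G(3) = mex({0}) = 1
G(4) = mex({0, 1}) = 2
G(5) = mex({0, 1}) = 2
G(6) = mex({0, 1, 2}) = 3
G(7) = mex({0, 1, 2}) = 3
G(8) = mex({0, 1, 2, 3}) = 4
G(9) = mex({0, 1, 2, 3}) = 4
G(10) = mex({0, 1, 2, 3, 4}) = 5
G(11) = mex({1, 2, 3, 4}) = 0
G(12) = mex({1, 2, 3, 4, 5}) = 0
G(13) = mex({0, 2, 3, 4, 5}) = 1
G(14) = mex({0, 2, 3, 4, 5}) = 1
G(15) = mex({0, 1, 3, 4, 5}) = 2
G(16) = mex({0, 1, 3, 4, 5}) = 2
G(17) = mex({0, 1, 2, 4}) = 3
G(18) = mex({0, 1, 2, 4, 5}) = 3
G(19) = mex({0, 1, 2, 3, 5}) = 4
Observe that G(11)..G(19) = 0, 0, 1, 1, 2, 2, 3, 3, 4 repeats G(0)..G(8) = 0, 0, 1, 1, 2, 2, 3, 3, 4.
For k >= max(S) = 9, G(k) is determined by the previous 9 values G(k-9)..G(k-1); a window of 9 consecutive values has recurred shifted by 11, so by induction G(k + 11) = G(k) for all k >= 0: the sequence is periodic from the start with period 11.
One period: G(0..10) = 0, 0, 1, 1, 2, 2, 3, 3, 4, 4, 5.
21 mod 11 = 10, so G(21) = G(10) = 5.

5


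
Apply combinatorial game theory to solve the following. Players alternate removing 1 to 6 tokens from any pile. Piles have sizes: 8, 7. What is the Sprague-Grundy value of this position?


Subtraction set: {1, 2, 3, 4, 5, 6}
For this subtraction set, G(n) = n mod 7 (period = max + 1 = 7).
Pile 1 (size 8): G(8) = 8 mod 7 = 1
Pile 2 (size 7): G(7) = 7 mod 7 = 0
Total Grundy value = XOR of all: 1 XOR 0 = 1

1


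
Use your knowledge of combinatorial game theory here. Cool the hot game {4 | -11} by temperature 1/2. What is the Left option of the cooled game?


Original game: {4 | -11} (a switch {a | b} with a > b).
Cooling by t (for t below the temperature (a - b)/2 = 15/2) taxes each move by t: {a | b} cooled by t is {a - t | b + t}.
Cooling amount: t = 1/2
Cooled Left option: 4 - 1/2 = 7/2
Cooled Right option: -11 + 1/2 = -21/2
Cooled game: {7/2 | -21/2}
Left option = 7/2

7/2


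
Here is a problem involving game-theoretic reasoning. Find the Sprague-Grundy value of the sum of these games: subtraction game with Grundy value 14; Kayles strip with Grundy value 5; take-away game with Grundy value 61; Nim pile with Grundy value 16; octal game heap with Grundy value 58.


By the Sprague-Grundy theorem, the Grundy value of a sum of games is the XOR of individual Grundy values.
subtraction game: Grundy value = 14. Running XOR: 0 XOR 14 = 14
Kayles strip: Grundy value = 5. Running XOR: 14 XOR 5 = 11
take-away game: Grundy value = 61. Running XOR: 11 XOR 61 = 54
Nim pile: Grundy value = 16. Running XOR: 54 XOR 16 = 38
octal game heap: Grundy value = 58. Running XOR: 38 XOR 58 = 28
The combined Grundy value is 28.

28


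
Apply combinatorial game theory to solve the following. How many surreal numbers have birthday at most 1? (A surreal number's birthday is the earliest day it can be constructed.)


Day 0: {|} = 0 is born. Count = 1.
Day n: the number of surreal numbers born by day n is 2^(n+1) - 1.
By day 0: 2^1 - 1 = 1
By day 1: 2^2 - 1 = 3
By day 1: 3 surreal numbers.

3


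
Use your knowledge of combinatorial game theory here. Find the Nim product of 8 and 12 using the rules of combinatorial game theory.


Nim multiplication is bilinear over XOR: (u XOR v) * w = (u*w) XOR (v*w).
So we split each operand into its bit components and XOR the pairwise Nim products.
8 = 8 (as XOR of powers of 2).
12 = 4 + 8 (as XOR of powers of 2).
Using the standard Nim-product table on single bits:
  2*2 = 3,   2*4 = 8,   2*8 = 12,
  4*4 = 6,   4*8 = 11,  8*8 = 13,
and  1*x = x (identity), k*l = l*k (commutative).
Pairwise Nim products:
  8 * 4 = 11
  8 * 8 = 13
XOR them: 11 XOR 13 = 6.
Result: 8 * 12 = 6 (in Nim).

6


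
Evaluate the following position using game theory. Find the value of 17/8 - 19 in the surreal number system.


x = 17/8, y = 19
Converting to common denominator: 8
x = 17/8, y = 152/8
x - y = 17/8 - 19 = -135/8

-135/8


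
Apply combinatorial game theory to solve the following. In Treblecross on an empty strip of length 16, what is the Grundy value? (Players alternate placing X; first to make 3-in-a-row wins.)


Treblecross: place X on empty cells; 3-in-a-row wins.
Playing within two cells of an existing X lets the opponent win at once, so sensible play treats the cells i-2..i+2 around each X as dead. The player left with no safe cell loses, so this is a normal-play take-away game on strips of safe cells.
Placing X at cell i (0-indexed) of a strip of k safe cells leaves independent strips of sizes max(0, i-2) and max(0, k-i-3). Hence G(k) = mex{ G(max(0,i-2)) XOR G(max(0,k-i-3)) : 0 <= i < k }, with G(0) = 0.
G(1): splits (0,0):0^0=0 -> mex({0}) = 1
G(2): splits (0,0):0^0=0 -> mex({0}) = 1
G(3): splits (0,0):0^0=0 -> mex({0}) = 1
G(4): splits (0,1):0^1=1 (0,0):0^0=0 -> mex({0, 1}) = 2
G(5): splits (0,2):0^1=1 (0,1):0^1=1 (0,0):0^0=0 -> mex({0, 1}) = 2
G(6) = mex({1}) = 0
G(7) = mex({0, 1, 2}) = 3
G(8) = mex({0, 1, 2}) = 3
G(9) = mex({0, 2}) = 1
G(10) = mex({0, 2, 3}) = 1
G(11) = mex({0, 3}) = 1
G(12) = mex({1, 3}) = 0
G(13) = mex({0, 1, 2, 3}) = 4
G(14) = mex({0, 1, 2}) = 3
G(15) = mex({0, 1, 2}) = 3
G(16) = mex({0, 1, 2, 4}) = 3
Therefore G(16) = 3.

3


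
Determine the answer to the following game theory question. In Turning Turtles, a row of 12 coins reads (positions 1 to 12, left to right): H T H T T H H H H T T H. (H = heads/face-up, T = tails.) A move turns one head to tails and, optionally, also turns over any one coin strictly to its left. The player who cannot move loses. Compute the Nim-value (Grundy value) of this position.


Coins: H T H T T H H H H T T H
Key fact: a single head at position k behaves exactly like a Nim heap of size k (turning it to T and optionally flipping a coin at j < k corresponds to moving the heap from k to j, or to 0), and heads combine as a disjunctive sum (two heads at the same place would cancel, matching j XOR j = 0). So the Nim-value is the XOR of the 1-indexed positions of the heads.
Face-up positions (1-indexed): [1, 3, 6, 7, 8, 9, 12]
XOR 0 with 1: 0 XOR 1 = 1
XOR 1 with 3: 1 XOR 3 = 2
XOR 2 with 6: 2 XOR 6 = 4
XOR 4 with 7: 4 XOR 7 = 3
XOR 3 with 8: 3 XOR 8 = 11
XOR 11 with 9: 11 XOR 9 = 2
XOR 2 with 12: 2 XOR 12 = 14
Nim-value = 14

14


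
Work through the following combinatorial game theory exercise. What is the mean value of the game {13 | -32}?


Game = {13 | -32}, a switch {a | b} with numbers a > b.
Its thermograph has left wall a - t and right wall b + t, which meet at t = (a - b)/2, where both equal (a + b)/2. So the mast (mean value) is at (a + b)/2.
Mean = (13 + (-32))/2 = -19/2 = -19/2

-19/2


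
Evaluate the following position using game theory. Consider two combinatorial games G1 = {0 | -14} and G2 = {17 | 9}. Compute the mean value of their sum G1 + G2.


G1 = {0 | -14}, G2 = {17 | 9}
Each is a switch {a | b} with numbers a > b; its mean value is (a + b)/2, and mean value is additive over game sums: m(G1 + G2) = m(G1) + m(G2).
Mean of G1 = (0 + (-14))/2 = -14/2 = -7
Mean of G2 = (17 + (9))/2 = 26/2 = 13
Mean of G1 + G2 = -7 + 13 = 6

6


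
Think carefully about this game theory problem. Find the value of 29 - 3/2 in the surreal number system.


x = 29, y = 3/2
Converting to common denominator: 2
x = 58/2, y = 3/2
x - y = 29 - 3/2 = 55/2

55/2


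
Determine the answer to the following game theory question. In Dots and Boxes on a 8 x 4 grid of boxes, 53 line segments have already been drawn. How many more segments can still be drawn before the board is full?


Grid: 8 x 4 boxes, i.e. 9 rows and 5 columns of dots.
Horizontal edges: (rows + 1) * cols = 9 * 4 = 36
Vertical edges: rows * (cols + 1) = 8 * 5 = 40
Total edges: 36 + 40 = 76
Edges drawn: 53
Remaining: 76 - 53 = 23

23


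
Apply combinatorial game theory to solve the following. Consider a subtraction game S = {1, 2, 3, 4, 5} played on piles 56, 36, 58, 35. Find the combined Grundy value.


Subtraction set: {1, 2, 3, 4, 5}
For this subtraction set, G(n) = n mod 6 (period = max + 1 = 6).
Pile 1 (size 56): G(56) = 56 mod 6 = 2
Pile 2 (size 36): G(36) = 36 mod 6 = 0
Pile 3 (size 58): G(58) = 58 mod 6 = 4
Pile 4 (size 35): G(35) = 35 mod 6 = 5
Total Grundy value = XOR of all: 2 XOR 0 XOR 4 XOR 5 = 3

3


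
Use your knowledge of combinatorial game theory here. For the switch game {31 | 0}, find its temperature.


The game is {31 | 0}, a switch {a | b} with numbers a > b.
Cooling {a | b} by t gives {a - t | b + t}, which stops being hot when a - t = b + t, i.e. at t = (a - b)/2. So the temperature of a switch is (a - b)/2.
Temperature = (Left option - Right option) / 2
= (31 - (0)) / 2
= 31 / 2
= 31/2

31/2


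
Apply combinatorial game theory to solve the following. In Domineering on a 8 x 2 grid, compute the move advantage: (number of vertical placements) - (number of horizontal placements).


Board is 8 x 2 (rows x cols).
Left (vertical) placements: (rows-1) * cols = 7 * 2 = 14
Right (horizontal) placements: rows * (cols-1) = 8 * 1 = 8
Advantage = Left - Right = 14 - 8 = 6

6


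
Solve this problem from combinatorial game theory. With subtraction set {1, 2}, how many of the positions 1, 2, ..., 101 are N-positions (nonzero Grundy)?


Subtraction set S = {1, 2}, so G(n) = n mod 3.
G(n) = 0 when n is a multiple of 3.
Multiples of 3 in [1, 101]: 33
N-positions (nonzero Grundy) = 101 - 33 = 68

68


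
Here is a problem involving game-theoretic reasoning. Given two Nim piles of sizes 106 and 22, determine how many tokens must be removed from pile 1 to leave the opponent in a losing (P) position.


Piles: 106 and 22
Current XOR: 106 XOR 22 = 124 (non-zero, so this is an N-position).
To make the XOR zero, we need to find a move that balances the piles.
For pile 1 (size 106): target = 106 XOR 124 = 22
We reduce pile 1 from 106 to 22.
Tokens removed: 106 - 22 = 84
Verification: 22 XOR 22 = 0

84


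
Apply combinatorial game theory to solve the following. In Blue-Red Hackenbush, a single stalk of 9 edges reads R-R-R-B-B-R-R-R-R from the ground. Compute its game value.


Edges (from ground): R-R-R-B-B-R-R-R-R
By Berlekamp's sign-expansion rule, a Blue-Red Hackenbush stalk has the value of the surreal number whose sign sequence is the edge sequence with B -> + and R -> -.
Sign sequence: ---++----
Trace the sign expansion in the surreal number tree, starting from 0:
Edge 1: R (sign -) -> bounds (-inf, 0), value = -1
Edge 2: R (sign -) -> bounds (-inf, -1), value = -2
Edge 3: R (sign -) -> bounds (-inf, -2), value = -3
Edge 4: B (sign +) -> bounds (-3, -2), value = -5/2
Edge 5: B (sign +) -> bounds (-5/2, -2), value = -9/4
Edge 6: R (sign -) -> bounds (-5/2, -9/4), value = -19/8
Edge 7: R (sign -) -> bounds (-5/2, -19/8), value = -39/16
Edge 8: R (sign -) -> bounds (-5/2, -39/16), value = -79/32
Edge 9: R (sign -) -> bounds (-5/2, -79/32), value = -159/64
Game value = -159/64

-159/64


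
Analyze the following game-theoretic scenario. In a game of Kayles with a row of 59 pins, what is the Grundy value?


Kayles: a move removes 1 or 2 adjacent pins from a contiguous row.
Removing pins from a row of k leaves two independent rows (a, b) with a + b = k - 1 (one pin) or a + b = k - 2 (two pins); an end removal gives a = 0.
By Sprague-Grundy, G(k) = mex{ G(a) XOR G(b) } over all these splits. G(0) = 0.
G(1): splits (0,0):0^0=0 -> mex({0}) = 1
G(2): splits (0,1):0^1=1 (0,0):0^0=0 -> mex({0, 1}) = 2
G(3): splits (0,2):0^2=2 (1,1):1^1=0 (0,1):0^1=1 -> mex({0, 1, 2}) = 3
G(4): splits (0,3):0^3=3 (1,2):1^2=3 (0,2):0^2=2 (1,1):1^1=0 -> mex({0, 2, 3}) = 1
G(5): splits (0,4):0^1=1 (1,3):1^3=2 (2,2):2^2=0 (0,3):0^3=3 (1,2):1^2=3 -> mex({0, 1, 2, 3}) = 4
G(6) = mex({0, 1, 2, 4}) = 3
G(7) = mex({0, 1, 3, 4, 5}) = 2
G(8) = mex({0, 2, 3, 5, 6}) = 1
G(9) = mex({0, 1, 2, 3, 6, 7}) = 4
G(10) = mex({0, 1, 3, 4, 5, 7}) = 2
G(11) = mex({0, 1, 2, 3, 4, 5}) = 6
G(12) = mex({0, 1, 2, 3, 5, 6, 7}) = 4
G(13) = mex({0, 2, 3, 4, 6, 7}) = 1
G(14) = mex({0, 1, 4, 5, 6, 7}) = 2
G(15) = mex({0, 1, 2, 3, 4, 5, 6}) = 7
G(16) = mex({0, 2, 3, 5, 6, 7}) = 1
G(17) = mex({0, 1, 2, 3, 5, 6, 7}) = 4
G(18) = mex({0, 1, 2, 4, 5, 6}) = 3
G(19) = mex({0, 1, 3, 4, 5, 7}) = 2
G(20) = mex({0, 2, 3, 4, 5, 6, 7}) = 1
G(21) = mex({0, 1, 2, 3, 5, 6, 7}) = 4
G(22) = mex({0, 1, 2, 3, 4, 5, 7}) = 6
G(23) = mex({0, 1, 2, 3, 4, 5, 6}) = 7
G(24) = mex({0, 1, 2, 3, 5, 6, 7}) = 4
G(25) = mex({0, 2, 3, 4, 6, 7}) = 1
G(26) = mex({0, 1, 3, 4, 5, 6, 7}) = 2
G(27) = mex({0, 1, 2, 3, 4, 5, 6, 7}) = 8
G(28) = mex({0, 1, 2, 3, 4, 6, 7, 8}) = 5
G(29) = mex({0, 1, 2, 3, 5, 6, 7, 8, 9}) = 4
G(30) = mex({0, 1, 2, 3, 4, 5, 6, 9, 10}) = 7
G(31) = mex({0, 1, 3, 4, 5, 7, 10, 11}) = 2
G(32) = mex({0, 2, 3, 4, 5, 6, 7, 9, 11}) = 1
G(33) = mex({0, 1, 2, 3, 4, 5, 6, 7, 9, 12}) = 8
G(34) = mex({0, 1, 2, 3, 4, 5, 7, 8, 11, 12}) = 6
G(35) = mex({0, 1, 2, 3, 4, 5, 6, 8, 9, 10, 11}) = 7
G(36) = mex({0, 1, 2, 3, 5, 6, 7, 9, 10}) = 4
G(37) = mex({0, 2, 3, 4, 6, 7, 9, 10, 11, 12}) = 1
G(38) = mex({0, 1, 3, 4, 5, 6, 7, 9, 10, 11, 12}) = 2
G(39) = mex({0, 1, 2, 4, 5, 6, 7, 9, 10, 12, 14}) = 3
G(40) = mex({0, 2, 3, 4, 6, 7, 11, 12, 14}) = 1
G(41) = mex({0, 1, 2, 3, 5, 6, 7, 9, 10, 11, 12}) = 4
G(42) = mex({0, 1, 2, 3, 4, 5, 6, 9, 10}) = 7
G(43) = mex({0, 1, 3, 4, 5, 7, 9, 10, 12, 15}) = 2
G(44) = mex({0, 2, 3, 4, 5, 6, 7, 9, 10, 12, 15}) = 1
G(45) = mex({0, 1, 2, 3, 4, 5, 6, 7, 9, 10, 12, 14}) = 8
G(46) = mex({0, 1, 3, 4, 5, 7, 8, 11, 12, 14}) = 2
G(47) = mex({0, 1, 2, 3, 4, 5, 6, 8, 9, 10, 11, 12}) = 7
G(48) = mex({0, 1, 2, 3, 5, 6, 7, 9, 10}) = 4
G(49) = mex({0, 2, 3, 4, 6, 7, 9, 10, 11, 12, 15}) = 1
G(50) = mex({0, 1, 4, 5, 6, 7, 9, 11, 12, 14, 15}) = 2
G(51) = mex({0, 1, 2, 3, 4, 5, 6, 7, 9, 12, 14, 15}) = 8
G(52) = mex({0, 2, 3, 4, 5, 6, 7, 8, 11, 12, 15}) = 1
G(53) = mex({0, 1, 2, 3, 5, 6, 7, 8, 9, 10, 11, 12}) = 4
G(54) = mex({0, 1, 2, 3, 4, 5, 6, 9, 10}) = 7
G(55) = mex({0, 1, 3, 4, 5, 7, 9, 10, 11, 12}) = 2
G(56) = mex({0, 2, 3, 4, 5, 6, 7, 9, 10, 11, 12, 13, 14}) = 1
G(57) = mex({0, 1, 2, 3, 5, 6, 7, 9, 10, 12, 13, 14, 15}) = 4
G(58) = mex({0, 1, 3, 4, 5, 7, 11, 12, 14, 15}) = 2
G(59) = mex({0, 1, 2, 3, 4, 5, 6, 9, 10, 11, 12, 15}) = 7
Therefore G(59) = 7.

7


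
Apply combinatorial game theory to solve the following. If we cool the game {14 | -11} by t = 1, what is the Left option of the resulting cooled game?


Original game: {14 | -11} (a switch {a | b} with a > b).
Cooling by t (for t below the temperature (a - b)/2 = 25/2) taxes each move by t: {a | b} cooled by t is {a - t | b + t}.
Cooling amount: t = 1
Cooled Left option: 14 - 1 = 13
Cooled Right option: -11 + 1 = -10
Cooled game: {13 | -10}
Left option = 13

13


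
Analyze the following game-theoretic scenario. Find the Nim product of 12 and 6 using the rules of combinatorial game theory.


Nim multiplication is bilinear over XOR: (u XOR v) * w = (u*w) XOR (v*w).
So we split each operand into its bit components and XOR the pairwise Nim products.
12 = 4 + 8 (as XOR of powers of 2).
6 = 2 + 4 (as XOR of powers of 2).
Using the standard Nim-product table on single bits:
  2*2 = 3,   2*4 = 8,   2*8 = 12,
  4*4 = 6,   4*8 = 11,  8*8 = 13,
and  1*x = x (identity), k*l = l*k (commutative).
Pairwise Nim products:
  4 * 2 = 8
  4 * 4 = 6
  8 * 2 = 12
  8 * 4 = 11
XOR them: 8 XOR 6 XOR 12 XOR 11 = 9.
Result: 12 * 6 = 9 (in Nim).

9


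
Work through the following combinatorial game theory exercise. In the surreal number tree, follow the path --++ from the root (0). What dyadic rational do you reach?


Sign expansion: --++
Rule: track bounds (lo, hi), initially (-inf, +inf). On '+', the current value becomes lo and we move to the simplest number in (value, hi): value + 1 if hi = +inf, otherwise the midpoint (value + hi)/2. On '-', the current value becomes hi and we move to value - 1 if lo = -inf, otherwise the midpoint (lo + value)/2.
Start at 0.
Step 1: sign = -, move left. Bounds: (-inf, 0). Value = -1
Step 2: sign = -, move left. Bounds: (-inf, -1). Value = -2
Step 3: sign = +, move right. Bounds: (-2, -1). Value = -3/2
Step 4: sign = +, move right. Bounds: (-3/2, -1). Value = -5/4
The surreal number with sign expansion --++ is -5/4.

-5/4


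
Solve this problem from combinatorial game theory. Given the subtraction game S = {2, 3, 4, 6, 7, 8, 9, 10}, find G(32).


The subtraction set is S = {2, 3, 4, 6, 7, 8, 9, 10}.
G(k) = mex{ G(k - s) : s in S, s <= k }. We compute iteratively: G(0) = 0.
G(1) = mex({}) = 0
G(2) = mex({0}) = 1
G(3) = mex({0}) = 1
G(4) = mex({0, 1}) = 2
G(5) = mex({0, 1}) = 2
G(6) = mex({0, 1, 2}) = 3
G(7) = mex({0, 1, 2}) = 3
G(8) = mex({0, 1, 2, 3}) = 4
G(9) = mex({0, 1, 2, 3}) = 4
G(10) = mex({0, 1, 2, 3, 4}) = 5
G(11) = mex({0, 1, 2, 3, 4}) = 5
G(12) = mex({1, 2, 3, 4, 5}) = 0
G(13) = mex({1, 2, 3, 4, 5}) = 0
G(14) = mex({0, 2, 3, 4, 5}) = 1
G(15) = mex({0, 2, 3, 4, 5}) = 1
G(16) = mex({0, 1, 3, 4, 5}) = 2
G(17) = mex({0, 1, 3, 4, 5}) = 2
G(18) = mex({0, 1, 2, 4, 5}) = 3
G(19) = mex({0, 1, 2, 4, 5}) = 3
G(20) = mex({0, 1, 2, 3, 5}) = 4
G(21) = mex({0, 1, 2, 3, 5}) = 4
Observe that G(12)..G(21) = 0, 0, 1, 1, 2, 2, 3, 3, 4, 4 repeats G(0)..G(9) = 0, 0, 1, 1, 2, 2, 3, 3, 4, 4.
For k >= max(S) = 10, G(k) is determined by the previous 10 values G(k-10)..G(k-1); a window of 10 consecutive values has recurred shifted by 12, so by induction G(k + 12) = G(k) for all k >= 0: the sequence is periodic from the start with period 12.
One period: G(0..11) = 0, 0, 1, 1, 2, 2, 3, 3, 4, 4, 5, 5.
32 mod 12 = 8, so G(32) = G(8) = 4.

4


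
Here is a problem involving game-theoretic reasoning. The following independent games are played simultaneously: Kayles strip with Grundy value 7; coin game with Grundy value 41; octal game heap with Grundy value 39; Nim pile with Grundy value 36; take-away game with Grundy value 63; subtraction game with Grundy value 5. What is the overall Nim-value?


By the Sprague-Grundy theorem, the Grundy value of a sum of games is the XOR of individual Grundy values.
Kayles strip: Grundy value = 7. Running XOR: 0 XOR 7 = 7
coin game: Grundy value = 41. Running XOR: 7 XOR 41 = 46
octal game heap: Grundy value = 39. Running XOR: 46 XOR 39 = 9
Nim pile: Grundy value = 36. Running XOR: 9 XOR 36 = 45
take-away game: Grundy value = 63. Running XOR: 45 XOR 63 = 18
subtraction game: Grundy value = 5. Running XOR: 18 XOR 5 = 23
The combined Grundy value is 23.

23


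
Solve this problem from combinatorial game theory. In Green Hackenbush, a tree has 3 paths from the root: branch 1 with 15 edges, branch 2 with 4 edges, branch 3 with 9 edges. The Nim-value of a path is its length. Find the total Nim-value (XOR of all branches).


The tree has 3 branches from the ground vertex.
In Green Hackenbush, the Nim-value of a simple path of length k is k.
Branch 1: length 15, Nim-value = 15
Branch 2: length 4, Nim-value = 4
Branch 3: length 9, Nim-value = 9
Total Nim-value = XOR of all branch values:
0 XOR 15 = 15
15 XOR 4 = 11
11 XOR 9 = 2
Nim-value of the tree = 2

2


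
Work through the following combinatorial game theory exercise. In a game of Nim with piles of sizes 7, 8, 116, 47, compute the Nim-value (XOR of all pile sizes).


We need the XOR (exclusive or) of all pile sizes.
After XOR-ing pile 1 (size 7): 0 XOR 7 = 7
After XOR-ing pile 2 (size 8): 7 XOR 8 = 15
After XOR-ing pile 3 (size 116): 15 XOR 116 = 123
After XOR-ing pile 4 (size 47): 123 XOR 47 = 84
The Nim-value of this position is 84.

84


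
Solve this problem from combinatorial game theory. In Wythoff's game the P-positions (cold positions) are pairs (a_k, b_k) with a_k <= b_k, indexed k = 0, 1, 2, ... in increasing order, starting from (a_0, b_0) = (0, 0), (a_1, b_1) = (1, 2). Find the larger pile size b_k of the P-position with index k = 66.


By Wythoff's theorem, a_k = floor(k * phi) and b_k = floor(k * phi^2) = a_k + k, where phi = (1 + sqrt(5))/2 is the golden ratio.
phi = (1 + sqrt(5))/2 = 1.618034
phi^2 = phi + 1 = 2.618034
k = 66
k * phi^2 = 66 * 2.618034 = 172.790243
b_66 = floor(k * phi^2) = 172 (check: a_66 + k = 106 + 66 = 172)

172


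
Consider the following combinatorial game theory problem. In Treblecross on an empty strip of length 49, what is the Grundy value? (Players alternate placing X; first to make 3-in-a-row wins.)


Treblecross: place X on empty cells; 3-in-a-row wins.
Playing within two cells of an existing X lets the opponent win at once, so sensible play treats the cells i-2..i+2 around each X as dead. The player left with no safe cell loses, so this is a normal-play take-away game on strips of safe cells.
Placing X at cell i (0-indexed) of a strip of k safe cells leaves independent strips of sizes max(0, i-2) and max(0, k-i-3). Hence G(k) = mex{ G(max(0,i-2)) XOR G(max(0,k-i-3)) : 0 <= i < k }, with G(0) = 0.
G(1): splits (0,0):0^0=0 -> mex({0}) = 1
G(2): splits (0,0):0^0=0 -> mex({0}) = 1
G(3): splits (0,0):0^0=0 -> mex({0}) = 1
G(4): splits (0,1):0^1=1 (0,0):0^0=0 -> mex({0, 1}) = 2
G(5): splits (0,2):0^1=1 (0,1):0^1=1 (0,0):0^0=0 -> mex({0, 1}) = 2
G(6) = mex({1}) = 0
G(7) = mex({0, 1, 2}) = 3
G(8) = mex({0, 1, 2}) = 3
G(9) = mex({0, 2}) = 1
G(10) = mex({0, 2, 3}) = 1
G(11) = mex({0, 3}) = 1
G(12) = mex({1, 3}) = 0
G(13) = mex({0, 1, 2, 3}) = 4
G(14) = mex({0, 1, 2}) = 3
G(15) = mex({0, 1, 2}) = 3
G(16) = mex({0, 1, 2, 4}) = 3
G(17) = mex({0, 1, 3, 4}) = 2
G(18) = mex({0, 1, 3, 4}) = 2
G(19) = mex({0, 1, 3, 5}) = 2
G(20) = mex({0, 1, 2, 3, 5}) = 4
G(21) = mex({0, 1, 2, 3, 5}) = 4
G(22) = mex({1, 2, 6}) = 0
G(23) = mex({0, 1, 2, 3, 4, 6}) = 5
G(24) = mex({0, 1, 2, 3, 4}) = 5
G(25) = mex({0, 1, 3, 4, 7}) = 2
G(26) = mex({0, 1, 3, 4, 5, 7}) = 2
G(27) = mex({0, 1, 3, 5}) = 2
G(28) = mex({0, 1, 2, 5}) = 3
G(29) = mex({0, 1, 2, 4, 5, 6}) = 3
G(30) = mex({1, 2, 4, 6}) = 0
G(31) = mex({0, 1, 2, 3, 4, 6}) = 5
G(32) = mex({1, 2, 3, 4, 7}) = 0
G(33) = mex({0, 3, 7}) = 1
G(34) = mex({0, 2, 3, 5, 7}) = 1
G(35) = mex({0, 2, 3, 5, 6}) = 1
G(36) = mex({0, 1, 2, 5, 6}) = 3
G(37) = mex({0, 1, 2, 4, 5, 6}) = 3
G(38) = mex({0, 1, 2, 4}) = 3
G(39) = mex({0, 1, 2, 3, 4, 7}) = 5
G(40) = mex({0, 1, 2, 3, 4, 5, 7}) = 6
G(41) = mex({0, 1, 2, 3, 5, 7}) = 4
G(42) = mex({0, 1, 2, 3, 5, 6, 7}) = 4
G(43) = mex({0, 2, 3, 5, 6}) = 1
G(44) = mex({1, 2, 3, 4, 5, 6}) = 0
G(45) = mex({0, 1, 2, 3, 4, 6, 7}) = 5
G(46) = mex({0, 1, 2, 3, 4, 7}) = 5
G(47) = mex({0, 1, 2, 3, 4, 5, 7}) = 6
G(48) = mex({0, 1, 2, 3, 4, 5, 7}) = 6
G(49) = mex({0, 1, 3, 4, 5, 7}) = 2
Therefore G(49) = 2.

2


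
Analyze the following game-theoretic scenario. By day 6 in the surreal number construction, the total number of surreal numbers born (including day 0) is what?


Day 0: {|} = 0 is born. Count = 1.
Day n: the number of surreal numbers born by day n is 2^(n+1) - 1.
By day 0: 2^1 - 1 = 1
By day 1: 2^2 - 1 = 3
By day 2: 2^3 - 1 = 7
By day 3: 2^4 - 1 = 15
By day 4: 2^5 - 1 = 31
By day 5: 2^6 - 1 = 63
By day 6: 2^7 - 1 = 127
By day 6: 127 surreal numbers.

127


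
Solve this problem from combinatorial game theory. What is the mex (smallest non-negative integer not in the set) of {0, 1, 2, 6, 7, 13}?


Set = {0, 1, 2, 6, 7, 13}
0 is in the set.
1 is in the set.
2 is in the set.
3 is NOT in the set. This is the mex.
mex = 3

3


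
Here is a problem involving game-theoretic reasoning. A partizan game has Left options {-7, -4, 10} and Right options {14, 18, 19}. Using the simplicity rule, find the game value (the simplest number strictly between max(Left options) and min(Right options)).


Left options: {-7, -4, 10}, max = 10
Right options: {14, 18, 19}, min = 14
All options are numbers and max(Left) < min(Right), so by the simplicity theorem the value is the simplest (earliest-born) number strictly between 10 and 14.
Integers 11 through 13 all lie strictly between 10 and 14.
Among integers, the simplest (lowest birthday = smallest |n|; 0 is born on day 0, +-n on day n) is 11.
No non-integer in the interval can be simpler: if x is a non-integer in the interval, then floor(x) or ceil(x) also lies in the interval (the interval contains an integer), and both are proper prefixes of x's sign expansion, i.e. born earlier. So the game value is 11.
Game value = 11

11


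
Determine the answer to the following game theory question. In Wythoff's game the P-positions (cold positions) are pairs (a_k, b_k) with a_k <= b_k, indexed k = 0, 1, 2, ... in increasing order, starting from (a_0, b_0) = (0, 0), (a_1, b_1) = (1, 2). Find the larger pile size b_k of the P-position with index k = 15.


By Wythoff's theorem, a_k = floor(k * phi) and b_k = floor(k * phi^2) = a_k + k, where phi = (1 + sqrt(5))/2 is the golden ratio.
phi = (1 + sqrt(5))/2 = 1.618034
phi^2 = phi + 1 = 2.618034
k = 15
k * phi^2 = 15 * 2.618034 = 39.270510
b_15 = floor(k * phi^2) = 39 (check: a_15 + k = 24 + 15 = 39)

39


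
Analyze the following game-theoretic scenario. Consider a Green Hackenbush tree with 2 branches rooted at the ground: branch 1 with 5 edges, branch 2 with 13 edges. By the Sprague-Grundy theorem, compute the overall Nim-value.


The tree has 2 branches from the ground vertex.
In Green Hackenbush, the Nim-value of a simple path of length k is k.
Branch 1: length 5, Nim-value = 5
Branch 2: length 13, Nim-value = 13
Total Nim-value = XOR of all branch values:
0 XOR 5 = 5
5 XOR 13 = 8
Nim-value of the tree = 8

8


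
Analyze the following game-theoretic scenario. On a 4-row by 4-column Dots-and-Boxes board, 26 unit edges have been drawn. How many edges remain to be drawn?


Grid: 4 x 4 boxes, i.e. 5 rows and 5 columns of dots.
Horizontal edges: (rows + 1) * cols = 5 * 4 = 20
Vertical edges: rows * (cols + 1) = 4 * 5 = 20
Total edges: 20 + 20 = 40
Edges drawn: 26
Remaining: 40 - 26 = 14

14


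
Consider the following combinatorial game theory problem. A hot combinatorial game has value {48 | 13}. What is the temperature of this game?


The game is {48 | 13}, a switch {a | b} with numbers a > b.
Cooling {a | b} by t gives {a - t | b + t}, which stops being hot when a - t = b + t, i.e. at t = (a - b)/2. So the temperature of a switch is (a - b)/2.
Temperature = (Left option - Right option) / 2
= (48 - (13)) / 2
= 35 / 2
= 35/2

35/2


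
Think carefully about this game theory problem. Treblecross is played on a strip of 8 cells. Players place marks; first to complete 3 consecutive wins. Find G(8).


Treblecross: place X on empty cells; 3-in-a-row wins.
Playing within two cells of an existing X lets the opponent win at once, so sensible play treats the cells i-2..i+2 around each X as dead. The player left with no safe cell loses, so this is a normal-play take-away game on strips of safe cells.
Placing X at cell i (0-indexed) of a strip of k safe cells leaves independent strips of sizes max(0, i-2) and max(0, k-i-3). Hence G(k) = mex{ G(max(0,i-2)) XOR G(max(0,k-i-3)) : 0 <= i < k }, with G(0) = 0.
G(1): splits (0,0):0^0=0 -> mex({0}) = 1
G(2): splits (0,0):0^0=0 -> mex({0}) = 1
G(3): splits (0,0):0^0=0 -> mex({0}) = 1
G(4): splits (0,1):0^1=1 (0,0):0^0=0 -> mex({0, 1}) = 2
G(5): splits (0,2):0^1=1 (0,1):0^1=1 (0,0):0^0=0 -> mex({0, 1}) = 2
G(6) = mex({1}) = 0
G(7) = mex({0, 1, 2}) = 3
G(8) = mex({0, 1, 2}) = 3
Therefore G(8) = 3.

3


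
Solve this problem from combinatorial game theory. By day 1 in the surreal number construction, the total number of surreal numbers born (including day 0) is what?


Day 0: {|} = 0 is born. Count = 1.
Day n: the number of surreal numbers born by day n is 2^(n+1) - 1.
By day 0: 2^1 - 1 = 1
By day 1: 2^2 - 1 = 3
By day 1: 3 surreal numbers.

3


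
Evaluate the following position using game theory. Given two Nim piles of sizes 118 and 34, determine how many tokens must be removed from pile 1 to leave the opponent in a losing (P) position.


Piles: 118 and 34
Current XOR: 118 XOR 34 = 84 (non-zero, so this is an N-position).
To make the XOR zero, we need to find a move that balances the piles.
For pile 1 (size 118): target = 118 XOR 84 = 34
We reduce pile 1 from 118 to 34.
Tokens removed: 118 - 34 = 84
Verification: 34 XOR 34 = 0

84


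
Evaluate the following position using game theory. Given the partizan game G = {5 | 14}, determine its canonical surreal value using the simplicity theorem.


Left options: {5}, max = 5
Right options: {14}, min = 14
All options are numbers and max(Left) < min(Right), so by the simplicity theorem the value is the simplest (earliest-born) number strictly between 5 and 14.
Integers 6 through 13 all lie strictly between 5 and 14.
Among integers, the simplest (lowest birthday = smallest |n|; 0 is born on day 0, +-n on day n) is 6.
No non-integer in the interval can be simpler: if x is a non-integer in the interval, then floor(x) or ceil(x) also lies in the interval (the interval contains an integer), and both are proper prefixes of x's sign expansion, i.e. born earlier. So the game value is 6.
Game value = 6

6


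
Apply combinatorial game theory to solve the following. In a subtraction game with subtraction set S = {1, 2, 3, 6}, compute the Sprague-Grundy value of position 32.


The subtraction set is S = {1, 2, 3, 6}.
G(k) = mex{ G(k - s) : s in S, s <= k }. We compute iteratively: G(0) = 0.
G(1) = mex({0}) = 1
G(2) = mex({0, 1}) = 2
G(3) = mex({0, 1, 2}) = 3
G(4) = mex({1, 2, 3}) = 0
G(5) = mex({0, 2, 3}) = 1
G(6) = mex({0, 1, 3}) = 2
G(7) = mex({0, 1, 2}) = 3
G(8) = mex({1, 2, 3}) = 0
G(9) = mex({0, 2, 3}) = 1
Observe that G(4)..G(9) = 0, 1, 2, 3, 0, 1 repeats G(0)..G(5) = 0, 1, 2, 3, 0, 1.
For k >= max(S) = 6, G(k) is determined by the previous 6 values G(k-6)..G(k-1); a window of 6 consecutive values has recurred shifted by 4, so by induction G(k + 4) = G(k) for all k >= 0: the sequence is periodic from the start with period 4.
One period: G(0..3) = 0, 1, 2, 3.
32 mod 4 = 0, so G(32) = G(0) = 0.

0


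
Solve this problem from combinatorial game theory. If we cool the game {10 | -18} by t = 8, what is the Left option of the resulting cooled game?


Original game: {10 | -18} (a switch {a | b} with a > b).
Cooling by t (for t below the temperature (a - b)/2 = 14) taxes each move by t: {a | b} cooled by t is {a - t | b + t}.
Cooling amount: t = 8
Cooled Left option: 10 - 8 = 2
Cooled Right option: -18 + 8 = -10
Cooled game: {2 | -10}
Left option = 2

2


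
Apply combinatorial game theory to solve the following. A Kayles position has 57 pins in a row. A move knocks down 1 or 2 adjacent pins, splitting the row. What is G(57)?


Kayles: a move removes 1 or 2 adjacent pins from a contiguous row.
Removing pins from a row of k leaves two independent rows (a, b) with a + b = k - 1 (one pin) or a + b = k - 2 (two pins); an end removal gives a = 0.
By Sprague-Grundy, G(k) = mex{ G(a) XOR G(b) } over all these splits. G(0) = 0.
G(1): splits (0,0):0^0=0 -> mex({0}) = 1
G(2): splits (0,1):0^1=1 (0,0):0^0=0 -> mex({0, 1}) = 2
G(3): splits (0,2):0^2=2 (1,1):1^1=0 (0,1):0^1=1 -> mex({0, 1, 2}) = 3
G(4): splits (0,3):0^3=3 (1,2):1^2=3 (0,2):0^2=2 (1,1):1^1=0 -> mex({0, 2, 3}) = 1
G(5): splits (0,4):0^1=1 (1,3):1^3=2 (2,2):2^2=0 (0,3):0^3=3 (1,2):1^2=3 -> mex({0, 1, 2, 3}) = 4
G(6) = mex({0, 1, 2, 4}) = 3
G(7) = mex({0, 1, 3, 4, 5}) = 2
G(8) = mex({0, 2, 3, 5, 6}) = 1
G(9) = mex({0, 1, 2, 3, 6, 7}) = 4
G(10) = mex({0, 1, 3, 4, 5, 7}) = 2
G(11) = mex({0, 1, 2, 3, 4, 5}) = 6
G(12) = mex({0, 1, 2, 3, 5, 6, 7}) = 4
G(13) = mex({0, 2, 3, 4, 6, 7}) = 1
G(14) = mex({0, 1, 4, 5, 6, 7}) = 2
G(15) = mex({0, 1, 2, 3, 4, 5, 6}) = 7
G(16) = mex({0, 2, 3, 5, 6, 7}) = 1
G(17) = mex({0, 1, 2, 3, 5, 6, 7}) = 4
G(18) = mex({0, 1, 2, 4, 5, 6}) = 3
G(19) = mex({0, 1, 3, 4, 5, 7}) = 2
G(20) = mex({0, 2, 3, 4, 5, 6, 7}) = 1
G(21) = mex({0, 1, 2, 3, 5, 6, 7}) = 4
G(22) = mex({0, 1, 2, 3, 4, 5, 7}) = 6
G(23) = mex({0, 1, 2, 3, 4, 5, 6}) = 7
G(24) = mex({0, 1, 2, 3, 5, 6, 7}) = 4
G(25) = mex({0, 2, 3, 4, 6, 7}) = 1
G(26) = mex({0, 1, 3, 4, 5, 6, 7}) = 2
G(27) = mex({0, 1, 2, 3, 4, 5, 6, 7}) = 8
G(28) = mex({0, 1, 2, 3, 4, 6, 7, 8}) = 5
G(29) = mex({0, 1, 2, 3, 5, 6, 7, 8, 9}) = 4
G(30) = mex({0, 1, 2, 3, 4, 5, 6, 9, 10}) = 7
G(31) = mex({0, 1, 3, 4, 5, 7, 10, 11}) = 2
G(32) = mex({0, 2, 3, 4, 5, 6, 7, 9, 11}) = 1
G(33) = mex({0, 1, 2, 3, 4, 5, 6, 7, 9, 12}) = 8
G(34) = mex({0, 1, 2, 3, 4, 5, 7, 8, 11, 12}) = 6
G(35) = mex({0, 1, 2, 3, 4, 5, 6, 8, 9, 10, 11}) = 7
G(36) = mex({0, 1, 2, 3, 5, 6, 7, 9, 10}) = 4
G(37) = mex({0, 2, 3, 4, 6, 7, 9, 10, 11, 12}) = 1
G(38) = mex({0, 1, 3, 4, 5, 6, 7, 9, 10, 11, 12}) = 2
G(39) = mex({0, 1, 2, 4, 5, 6, 7, 9, 10, 12, 14}) = 3
G(40) = mex({0, 2, 3, 4, 6, 7, 11, 12, 14}) = 1
G(41) = mex({0, 1, 2, 3, 5, 6, 7, 9, 10, 11, 12}) = 4
G(42) = mex({0, 1, 2, 3, 4, 5, 6, 9, 10}) = 7
G(43) = mex({0, 1, 3, 4, 5, 7, 9, 10, 12, 15}) = 2
G(44) = mex({0, 2, 3, 4, 5, 6, 7, 9, 10, 12, 15}) = 1
G(45) = mex({0, 1, 2, 3, 4, 5, 6, 7, 9, 10, 12, 14}) = 8
G(46) = mex({0, 1, 3, 4, 5, 7, 8, 11, 12, 14}) = 2
G(47) = mex({0, 1, 2, 3, 4, 5, 6, 8, 9, 10, 11, 12}) = 7
G(48) = mex({0, 1, 2, 3, 5, 6, 7, 9, 10}) = 4
G(49) = mex({0, 2, 3, 4, 6, 7, 9, 10, 11, 12, 15}) = 1
G(50) = mex({0, 1, 4, 5, 6, 7, 9, 11, 12, 14, 15}) = 2
G(51) = mex({0, 1, 2, 3, 4, 5, 6, 7, 9, 12, 14, 15}) = 8
G(52) = mex({0, 2, 3, 4, 5, 6, 7, 8, 11, 12, 15}) = 1
G(53) = mex({0, 1, 2, 3, 5, 6, 7, 8, 9, 10, 11, 12}) = 4
G(54) = mex({0, 1, 2, 3, 4, 5, 6, 9, 10}) = 7
G(55) = mex({0, 1, 3, 4, 5, 7, 9, 10, 11, 12}) = 2
G(56) = mex({0, 2, 3, 4, 5, 6, 7, 9, 10, 11, 12, 13, 14}) = 1
G(57) = mex({0, 1, 2, 3, 5, 6, 7, 9, 10, 12, 13, 14, 15}) = 4
Therefore G(57) = 4.

4


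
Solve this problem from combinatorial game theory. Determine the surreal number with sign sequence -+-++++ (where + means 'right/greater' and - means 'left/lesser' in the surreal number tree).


Sign expansion: -+-++++
Rule: track bounds (lo, hi), initially (-inf, +inf). On '+', the current value becomes lo and we move to the simplest number in (value, hi): value + 1 if hi = +inf, otherwise the midpoint (value + hi)/2. On '-', the current value becomes hi and we move to value - 1 if lo = -inf, otherwise the midpoint (lo + value)/2.
Start at 0.
Step 1: sign = -, move left. Bounds: (-inf, 0). Value = -1
Step 2: sign = +, move right. Bounds: (-1, 0). Value = -1/2
Step 3: sign = -, move left. Bounds: (-1, -1/2). Value = -3/4
Step 4: sign = +, move right. Bounds: (-3/4, -1/2). Value = -5/8
Step 5: sign = +, move right. Bounds: (-5/8, -1/2). Value = -9/16
Step 6: sign = +, move right. Bounds: (-9/16, -1/2). Value = -17/32
Step 7: sign = +, move right. Bounds: (-17/32, -1/2). Value = -33/64
The surreal number with sign expansion -+-++++ is -33/64.

-33/64


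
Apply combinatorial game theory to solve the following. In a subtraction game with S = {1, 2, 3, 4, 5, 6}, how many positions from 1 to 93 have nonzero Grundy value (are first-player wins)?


Subtraction set S = {1, 2, 3, 4, 5, 6}, so G(n) = n mod 7.
G(n) = 0 when n is a multiple of 7.
Multiples of 7 in [1, 93]: 13
N-positions (nonzero Grundy) = 93 - 13 = 80

80


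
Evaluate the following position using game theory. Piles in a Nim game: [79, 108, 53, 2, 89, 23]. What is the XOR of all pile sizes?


We need the XOR (exclusive or) of all pile sizes.
After XOR-ing pile 1 (size 79): 0 XOR 79 = 79
After XOR-ing pile 2 (size 108): 79 XOR 108 = 35
After XOR-ing pile 3 (size 53): 35 XOR 53 = 22
After XOR-ing pile 4 (size 2): 22 XOR 2 = 20
After XOR-ing pile 5 (size 89): 20 XOR 89 = 77
After XOR-ing pile 6 (size 23): 77 XOR 23 = 90
The Nim-value of this position is 90.

90


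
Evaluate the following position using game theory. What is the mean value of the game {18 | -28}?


Game = {18 | -28}, a switch {a | b} with numbers a > b.
Its thermograph has left wall a - t and right wall b + t, which meet at t = (a - b)/2, where both equal (a + b)/2. So the mast (mean value) is at (a + b)/2.
Mean = (18 + (-28))/2 = -10/2 = -5

-5


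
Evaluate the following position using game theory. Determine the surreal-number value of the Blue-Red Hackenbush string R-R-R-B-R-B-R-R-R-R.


Edges (from ground): R-R-R-B-R-B-R-R-R-R
By Berlekamp's sign-expansion rule, a Blue-Red Hackenbush stalk has the value of the surreal number whose sign sequence is the edge sequence with B -> + and R -> -.
Sign sequence: ---+-+----
Trace the sign expansion in the surreal number tree, starting from 0:
Edge 1: R (sign -) -> bounds (-inf, 0), value = -1
Edge 2: R (sign -) -> bounds (-inf, -1), value = -2
Edge 3: R (sign -) -> bounds (-inf, -2), value = -3
Edge 4: B (sign +) -> bounds (-3, -2), value = -5/2
Edge 5: R (sign -) -> bounds (-3, -5/2), value = -11/4
Edge 6: B (sign +) -> bounds (-11/4, -5/2), value = -21/8
Edge 7: R (sign -) -> bounds (-11/4, -21/8), value = -43/16
Edge 8: R (sign -) -> bounds (-11/4, -43/16), value = -87/32
Edge 9: R (sign -) -> bounds (-11/4, -87/32), value = -175/64
Edge 10: R (sign -) -> bounds (-11/4, -175/64), value = -351/128
Game value = -351/128

-351/128


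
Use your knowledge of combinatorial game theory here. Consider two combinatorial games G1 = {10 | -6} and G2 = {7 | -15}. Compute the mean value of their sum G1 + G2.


G1 = {10 | -6}, G2 = {7 | -15}
Each is a switch {a | b} with numbers a > b; its mean value is (a + b)/2, and mean value is additive over game sums: m(G1 + G2) = m(G1) + m(G2).
Mean of G1 = (10 + (-6))/2 = 4/2 = 2
Mean of G2 = (7 + (-15))/2 = -8/2 = -4
Mean of G1 + G2 = 2 + -4 = -2

-2


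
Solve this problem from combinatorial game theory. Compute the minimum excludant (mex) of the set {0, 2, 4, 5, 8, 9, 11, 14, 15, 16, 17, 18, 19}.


Set = {0, 2, 4, 5, 8, 9, 11, 14, 15, 16, 17, 18, 19}
0 is in the set.
1 is NOT in the set. This is the mex.
mex = 1

1


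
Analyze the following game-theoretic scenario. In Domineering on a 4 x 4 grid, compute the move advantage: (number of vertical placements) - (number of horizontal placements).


Board is 4 x 4 (rows x cols).
Left (vertical) placements: (rows-1) * cols = 3 * 4 = 12
Right (horizontal) placements: rows * (cols-1) = 4 * 3 = 12
Advantage = Left - Right = 12 - 12 = 0

0


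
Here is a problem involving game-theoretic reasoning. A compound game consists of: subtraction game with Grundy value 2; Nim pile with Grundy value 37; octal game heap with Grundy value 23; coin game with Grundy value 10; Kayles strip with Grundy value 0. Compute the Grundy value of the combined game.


By the Sprague-Grundy theorem, the Grundy value of a sum of games is the XOR of individual Grundy values.
subtraction game: Grundy value = 2. Running XOR: 0 XOR 2 = 2
Nim pile: Grundy value = 37. Running XOR: 2 XOR 37 = 39
octal game heap: Grundy value = 23. Running XOR: 39 XOR 23 = 48
coin game: Grundy value = 10. Running XOR: 48 XOR 10 = 58
Kayles strip: Grundy value = 0. Running XOR: 58 XOR 0 = 58
The combined Grundy value is 58.

58


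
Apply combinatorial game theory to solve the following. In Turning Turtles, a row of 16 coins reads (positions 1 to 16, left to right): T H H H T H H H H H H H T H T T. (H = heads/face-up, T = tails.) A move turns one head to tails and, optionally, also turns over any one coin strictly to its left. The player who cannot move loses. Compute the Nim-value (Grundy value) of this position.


Coins: T H H H T H H H H H H H T H T T
Key fact: a single head at position k behaves exactly like a Nim heap of size k (turning it to T and optionally flipping a coin at j < k corresponds to moving the heap from k to j, or to 0), and heads combine as a disjunctive sum (two heads at the same place would cancel, matching j XOR j = 0). So the Nim-value is the XOR of the 1-indexed positions of the heads.
Face-up positions (1-indexed): [2, 3, 4, 6, 7, 8, 9, 10, 11, 12, 14]
XOR 0 with 2: 0 XOR 2 = 2
XOR 2 with 3: 2 XOR 3 = 1
XOR 1 with 4: 1 XOR 4 = 5
XOR 5 with 6: 5 XOR 6 = 3
XOR 3 with 7: 3 XOR 7 = 4
XOR 4 with 8: 4 XOR 8 = 12
XOR 12 with 9: 12 XOR 9 = 5
XOR 5 with 10: 5 XOR 10 = 15
XOR 15 with 11: 15 XOR 11 = 4
XOR 4 with 12: 4 XOR 12 = 8
XOR 8 with 14: 8 XOR 14 = 6
Nim-value = 6

6


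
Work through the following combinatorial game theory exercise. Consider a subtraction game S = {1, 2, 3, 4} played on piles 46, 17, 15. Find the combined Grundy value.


Subtraction set: {1, 2, 3, 4}
For this subtraction set, G(n) = n mod 5 (period = max + 1 = 5).
Pile 1 (size 46): G(46) = 46 mod 5 = 1
Pile 2 (size 17): G(17) = 17 mod 5 = 2
Pile 3 (size 15): G(15) = 15 mod 5 = 0
Total Grundy value = XOR of all: 1 XOR 2 XOR 0 = 3

3
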